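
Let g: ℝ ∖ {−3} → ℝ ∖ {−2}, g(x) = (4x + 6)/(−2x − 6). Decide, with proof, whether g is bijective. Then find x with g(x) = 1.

Suppose g(x_1) = g(x_2). Cross-multiplying: (4x_1 + 6)(−2x_2 − 6) = (4x_2 + 6)(−2x_1 − 6).
Expanding both sides and cancelling the symmetric terms leaves −12·(x_1 − x_2) = 0. Since −12 ≠ 0, x_1 = x_2. Hence g is injective.
For any y ≠ −2, solving y(−2x − 6) = 4x + 6 for x gives a well-defined x ≠ −3. So g is surjective.
Hence g is bijective.
Solving g(x) = 1: cross-multiplying gives 4x + 6 = 1(−2x − 6), which rearranges to 6x = −12, so x = −2.

-2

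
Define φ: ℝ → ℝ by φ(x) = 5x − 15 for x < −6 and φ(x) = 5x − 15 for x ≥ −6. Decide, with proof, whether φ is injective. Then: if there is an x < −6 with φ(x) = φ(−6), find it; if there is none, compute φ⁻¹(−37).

-22/5

Both pieces are strictly increasing (slopes 5 and 5), so each is injective on its own interval.
The left piece maps (−∞, −6) onto (−∞, −45); the right piece maps [−6, ∞) onto [−45, ∞).
These images are disjoint, so no value is attained by both pieces. Thus φ is injective.
Because the two images are disjoint, no x < −6 has φ(x) = φ(−6), so we compute φ⁻¹(−37): −37 lies in [−45, ∞), so solve 5x − 15 = −37: x = (−37 + 15)/5 = −22/5.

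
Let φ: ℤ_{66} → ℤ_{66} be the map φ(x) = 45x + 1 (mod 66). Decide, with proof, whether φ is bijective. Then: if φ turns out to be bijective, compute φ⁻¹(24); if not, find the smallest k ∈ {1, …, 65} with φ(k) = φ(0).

22

We have gcd(45, 66) = 3 > 1. Taking x_1 = 0 and x_2 = 22: φ(0) = 1 and φ(22) = 45·22 + 1 = 991 ≡ 1 (mod 66).
So φ(0) = φ(22) while 0 ≠ 22, so φ is not injective, hence not bijective.
Since φ is not bijective, we find the least positive k with φ(k) = φ(0): this means 45k ≡ 0 (mod 66), i.e. 66 ∣ 45k. Since gcd(45, 66) = 3, dividing through by 3 this holds exactly when 22 ∣ 15k, and as gcd(15, 22) = 1, exactly when 22 ∣ k.
The smallest positive such k is 22.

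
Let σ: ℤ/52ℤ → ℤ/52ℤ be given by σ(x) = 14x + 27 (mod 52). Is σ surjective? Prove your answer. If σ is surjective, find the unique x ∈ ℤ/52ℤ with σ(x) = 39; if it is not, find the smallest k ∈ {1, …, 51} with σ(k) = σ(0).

26

Recall: surjectivity means every element of the codomain has a preimage under σ.
Since gcd(14, 52) = 2, we have 14x ≡ 0 (mod 2) for all x, so σ(x) ≡ 1 (mod 2).
But 0 ≢ 1 (mod 2), so 0 ∈ ℤ/52ℤ has no preimage. Hence σ is not surjective.
Since σ is not surjective, we find the least positive k with σ(k) = σ(0): this means 14k ≡ 0 (mod 52), i.e. 52 ∣ 14k. Since gcd(14, 52) = 2, dividing through by 2 this holds exactly when 26 ∣ 7k, and as gcd(7, 26) = 1, exactly when 26 ∣ k.
The smallest positive such k is 26.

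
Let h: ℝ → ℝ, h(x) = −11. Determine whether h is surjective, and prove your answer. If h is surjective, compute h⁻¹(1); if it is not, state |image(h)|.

By definition, surjectivity means every element of the codomain has a preimage under h.
h(x) = −11 for all x, so −10 has no preimage and h is not surjective.
Since h is not surjective, we state |image(h)|: the image of h is {−11}, which has 1 element.

1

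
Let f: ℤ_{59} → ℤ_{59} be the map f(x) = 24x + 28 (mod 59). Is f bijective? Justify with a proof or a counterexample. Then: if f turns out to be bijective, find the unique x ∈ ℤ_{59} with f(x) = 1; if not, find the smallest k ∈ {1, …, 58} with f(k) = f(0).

Suppose f(s) = f(t) in ℤ_{59}. Then 24s + 28 ≡ 24t + 28 (mod 59), hence 24(s − t) ≡ 0 (mod 59).
Since gcd(24, 59) = 1, 24 is invertible modulo 59, so s − t ≡ 0 (mod 59), i.e. s = t.
We now compute 24⁻¹ mod 59 explicitly. Euclid's algorithm: 59 = 2·24 + 11, 24 = 2·11 + 2, 11 = 5·2 + 1; back-substituting gives 1 = 32·24 − 13·59, so 24⁻¹ ≡ 32 (mod 59).
Then y ↦ 32(y − 28) is a two-sided inverse to f, so every y ∈ ℤ_{59} has a preimage.
Hence f is bijective.
Since f is bijective, we find f⁻¹(1): we need 24x ≡ 1 − 28 ≡ 32 (mod 59). Using 24⁻¹ = 32: x ≡ 32·32 = 1024 = 17·59 + 21, so x = 21.
Check: f(21) = 24·21 + 28 = 532 = 9·59 + 1 ≡ 1 (mod 59).

21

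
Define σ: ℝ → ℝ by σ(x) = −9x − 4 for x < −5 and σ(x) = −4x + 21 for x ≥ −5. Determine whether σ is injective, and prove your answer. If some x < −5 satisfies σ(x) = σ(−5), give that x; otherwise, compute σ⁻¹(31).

Both pieces are strictly decreasing (slopes −9 and −4), so each is injective on its own interval.
The left piece maps (−∞, −5) onto (41, ∞); the right piece maps [−5, ∞) onto (−∞, 41].
These images are disjoint, so no value is attained by both pieces. Thus σ is injective.
Because the two images are disjoint, no x < −5 has σ(x) = σ(−5), so we compute σ⁻¹(31): 31 lies in (−∞, 41], so solve −4x + 21 = 31: x = (31 − 21)/(−4) = −5/2.

-5/2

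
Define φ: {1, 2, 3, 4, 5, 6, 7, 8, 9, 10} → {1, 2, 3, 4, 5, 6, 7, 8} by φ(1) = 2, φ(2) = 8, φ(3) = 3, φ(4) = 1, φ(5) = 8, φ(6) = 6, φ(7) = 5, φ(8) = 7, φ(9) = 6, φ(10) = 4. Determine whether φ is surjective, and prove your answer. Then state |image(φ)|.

Every element of the codomain has a preimage: 1 = φ(4), 2 = φ(1), 3 = φ(3), 4 = φ(10), 5 = φ(7), 6 = φ(6), 7 = φ(8), 8 = φ(2).
Hence φ is surjective.
The image of φ is {1, 2, 3, 4, 5, 6, 7, 8}, which has 8 elements.

8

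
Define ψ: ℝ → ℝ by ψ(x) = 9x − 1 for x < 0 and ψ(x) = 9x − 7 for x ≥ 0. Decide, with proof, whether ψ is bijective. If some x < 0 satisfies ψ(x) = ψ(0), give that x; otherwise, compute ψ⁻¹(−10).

Both pieces are strictly increasing (slopes 9 and 9), so each is injective on its own interval.
The left piece maps (−∞, 0) onto (−∞, −1); the right piece maps [0, ∞) onto [−7, ∞).
These images overlap. In particular ψ(0) = −7 (right piece), and solving 9x − 1 = −7 on the left piece gives x = −2/3 < 0.
So ψ(−2/3) = ψ(0) with −2/3 ≠ 0, and ψ is not injective, hence not bijective. This x = −2/3 is the requested value below 0.

-2/3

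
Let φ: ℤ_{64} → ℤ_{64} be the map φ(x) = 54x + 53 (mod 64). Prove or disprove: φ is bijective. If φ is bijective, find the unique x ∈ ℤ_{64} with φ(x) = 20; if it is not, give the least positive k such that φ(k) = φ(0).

Recall: φ is injective when φ(s) = φ(t) forces s = t.
We have gcd(54, 64) = 2 > 1. Taking s = 0 and t = 32: φ(0) = 53 and φ(32) = 54·32 + 53 = 1781 ≡ 53 (mod 64).
So φ(0) = φ(32) while 0 ≠ 32, therefore φ is not injective, hence not bijective.
Since φ is not bijective, we find the least positive k with φ(k) = φ(0): this means 54k ≡ 0 (mod 64), i.e. 64 ∣ 54k. Since gcd(54, 64) = 2, dividing through by 2 this holds exactly when 32 ∣ 27k, and as gcd(27, 32) = 1, exactly when 32 ∣ k.
The smallest positive such k is 32.

32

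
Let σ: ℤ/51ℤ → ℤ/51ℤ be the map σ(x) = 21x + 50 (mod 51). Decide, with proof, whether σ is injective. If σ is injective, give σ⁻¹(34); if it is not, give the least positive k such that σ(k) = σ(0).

17

By definition, σ is injective when σ(s) = σ(t) forces s = t.
We have gcd(21, 51) = 3 > 1. Taking s = 0 and t = 17: σ(0) = 50 and σ(17) = 21·17 + 50 = 407 ≡ 50 (mod 51).
So σ(0) = σ(17) while 0 ≠ 17, thus σ is not injective.
Since σ is not injective, we find the least positive k with σ(k) = σ(0): this means 21k ≡ 0 (mod 51), i.e. 51 ∣ 21k. Since gcd(21, 51) = 3, dividing through by 3 this holds exactly when 17 ∣ 7k, and as gcd(7, 17) = 1, exactly when 17 ∣ k.
The smallest positive such k is 17.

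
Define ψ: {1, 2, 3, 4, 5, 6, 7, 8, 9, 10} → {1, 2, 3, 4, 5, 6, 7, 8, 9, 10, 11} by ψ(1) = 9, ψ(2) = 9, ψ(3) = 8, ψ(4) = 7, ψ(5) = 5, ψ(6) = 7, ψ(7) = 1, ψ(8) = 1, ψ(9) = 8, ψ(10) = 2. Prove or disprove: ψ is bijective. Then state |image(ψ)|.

6

ψ(1) = 9 = ψ(2) with 1 ≠ 2, so ψ is not injective, hence not bijective.
The image of ψ is {1, 2, 5, 7, 8, 9}, which has 6 elements.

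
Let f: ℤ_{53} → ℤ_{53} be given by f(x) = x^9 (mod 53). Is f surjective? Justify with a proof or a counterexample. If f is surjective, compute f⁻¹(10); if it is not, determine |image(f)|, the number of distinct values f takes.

Since 53 is prime, the nonzero elements of ℤ_{53} form a cyclic group of order 52.
As gcd(9, 52) = 1, raising to the 9th power is a bijection on this group: if a^9 ≡ b^9 then (ab^{−1})^9 = 1, and the only element of order dividing gcd(9, 52) = 1 is 1, so a = b.
With f(0) = 0 this makes f injective on all of ℤ_{53}, hence bijective (finite equal-size domain and codomain). In particular f is surjective.
Since f is surjective, we find the preimage of 10. The inverse of x ↦ x^9 on (ℤ_{53})^× is x ↦ x^29, because 9·29 = 261 = 5·52 + 1 ≡ 1 (mod 52) and x^{52} = 1 for x ≠ 0 (Fermat). So f⁻¹(10) = 10^29 mod 53.
Repeated squaring mod 53: 10^1 ≡ 10, 10^2 ≡ 10² = 100 ≡ 47, 10^4 ≡ 47² = 2209 ≡ 36, 10^8 ≡ 36² = 1296 ≡ 24, 10^16 ≡ 24² = 576 ≡ 46. Since 29 = 16 + 8 + 4 + 1, 10^29 ≡ 46·24·36·10: 46·24 = 1104 ≡ 44, then 44·36 = 1584 ≡ 47, then 47·10 = 470 ≡ 46. So 10^29 ≡ 46 (mod 53).
Hence f⁻¹(10) = 46.

46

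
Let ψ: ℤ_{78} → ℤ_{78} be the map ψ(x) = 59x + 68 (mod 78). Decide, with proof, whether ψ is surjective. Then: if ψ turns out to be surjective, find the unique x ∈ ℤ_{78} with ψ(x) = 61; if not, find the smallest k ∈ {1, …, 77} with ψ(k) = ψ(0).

Since gcd(59, 78) = 1, 59 is invertible modulo 78. Euclid's algorithm: 78 = 1·59 + 19, 59 = 3·19 + 2, 19 = 9·2 + 1; back-substituting gives 1 = 41·59 − 31·78, so 59⁻¹ ≡ 41 (mod 78).
For any y ∈ ℤ_{78}, x = 41(y − 68) mod 78 satisfies ψ(x) = 59·41(y − 68) + 68 ≡ y (since 59·41 ≡ 1 mod 78). So every y has a preimage.
Therefore ψ is surjective.
Since ψ is surjective, we compute ψ⁻¹(61): solve 59x + 68 ≡ 61 (mod 78), i.e. 59x ≡ 71 (mod 78).
Multiplying by 59⁻¹ = 41 gives x ≡ 41·71 = 2911 = 37·78 + 25 ≡ 25 (mod 78).
Check: ψ(25) = 59·25 + 68 = 1543 = 19·78 + 61 ≡ 61 (mod 78).

25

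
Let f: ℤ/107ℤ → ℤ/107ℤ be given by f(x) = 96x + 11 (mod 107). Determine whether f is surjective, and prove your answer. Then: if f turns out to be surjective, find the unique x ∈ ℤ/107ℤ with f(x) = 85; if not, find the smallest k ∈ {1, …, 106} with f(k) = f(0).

3

Recall: surjectivity means every element of the codomain has a preimage under f.
Since gcd(96, 107) = 1, 96 is invertible modulo 107. Euclid's algorithm: 107 = 1·96 + 11, 96 = 8·11 + 8, 11 = 1·8 + 3, 8 = 2·3 + 2, 3 = 1·2 + 1; back-substituting gives 1 = 68·96 − 61·107, so 96⁻¹ ≡ 68 (mod 107).
For any y ∈ ℤ/107ℤ, x = 68(y − 11) mod 107 satisfies f(x) = 96·68(y − 11) + 11 ≡ y (since 96·68 ≡ 1 mod 107). So every y has a preimage.
So f is surjective.
Since f is surjective, we compute f⁻¹(85): solve 96x + 11 ≡ 85 (mod 107), i.e. 96x ≡ 74 (mod 107).
Multiplying by 96⁻¹ = 68 gives x ≡ 68·74 = 5032 = 47·107 + 3 ≡ 3 (mod 107).
Check: f(3) = 96·3 + 11 = 299 = 2·107 + 85 ≡ 85 (mod 107).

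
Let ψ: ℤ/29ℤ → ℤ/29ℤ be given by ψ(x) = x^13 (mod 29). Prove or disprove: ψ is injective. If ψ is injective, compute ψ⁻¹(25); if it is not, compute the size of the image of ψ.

Since 29 is prime, the nonzero elements of ℤ/29ℤ form a cyclic group of order 28.
As gcd(13, 28) = 1, raising to the 13th power is a bijection on this group: if s^13 ≡ t^13 then (st^{−1})^13 = 1, and the only element of order dividing gcd(13, 28) = 1 is 1, so s = t.
With ψ(0) = 0 this makes ψ injective on all of ℤ/29ℤ, hence bijective (finite equal-size domain and codomain). In particular ψ is injective.
Since ψ is injective, we find the preimage of 25. The inverse of x ↦ x^13 on (ℤ/29ℤ)^× is x ↦ x^13, because 13·13 = 169 = 6·28 + 1 ≡ 1 (mod 28) and x^{28} = 1 for x ≠ 0 (Fermat). So ψ⁻¹(25) = 25^13 mod 29.
Repeated squaring mod 29: 25^1 ≡ 25, 25^2 ≡ 25² = 625 ≡ 16, 25^4 ≡ 16² = 256 ≡ 24, 25^8 ≡ 24² = 576 ≡ 25. Since 13 = 8 + 4 + 1, 25^13 ≡ 25·24·25: 25·24 = 600 ≡ 20, then 20·25 = 500 ≡ 7. So 25^13 ≡ 7 (mod 29).
Hence ψ⁻¹(25) = 7.

7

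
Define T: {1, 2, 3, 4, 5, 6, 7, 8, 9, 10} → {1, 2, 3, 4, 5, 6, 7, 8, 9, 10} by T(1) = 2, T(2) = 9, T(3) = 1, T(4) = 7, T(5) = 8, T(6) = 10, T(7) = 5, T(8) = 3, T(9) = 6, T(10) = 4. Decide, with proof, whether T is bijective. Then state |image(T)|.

The values 2, 9, 1, 7, 8, 10, 5, 3, 6, 4 are a permutation of {1, 2, 3, 4, 5, 6, 7, 8, 9, 10}: each element appears exactly once.
So T is injective and surjective, hence bijective.
The image of T is {1, 2, 3, 4, 5, 6, 7, 8, 9, 10}, which has 10 elements.

10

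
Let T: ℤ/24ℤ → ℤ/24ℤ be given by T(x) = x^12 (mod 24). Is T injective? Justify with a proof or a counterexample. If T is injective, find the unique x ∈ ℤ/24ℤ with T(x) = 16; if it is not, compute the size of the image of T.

4

T(2): Repeated squaring mod 24: 2^1 ≡ 2, 2^2 ≡ 2² = 4, 2^4 ≡ 4² = 16, 2^8 ≡ 16² = 256 ≡ 16. Since 12 = 8 + 4, 2^12 ≡ 16·16: 16·16 = 256 ≡ 16. So 2^12 ≡ 16 (mod 24).
T(4): Repeated squaring mod 24: 4^1 ≡ 4, 4^2 ≡ 4² = 16, 4^4 ≡ 16² = 256 ≡ 16, 4^8 ≡ 16² = 256 ≡ 16. Since 12 = 8 + 4, 4^12 ≡ 16·16: 16·16 = 256 ≡ 16. So 4^12 ≡ 16 (mod 24).
So T(2) = T(4) = 16 while 2 ≠ 4, so T is not injective.
Since T is not injective, we determine |image(T)|. Computing x^12 mod 24 for each x (by repeated squaring, reducing mod 24 at every step), the values T(0), T(1), …, T(23) are: 0, 1, 16, 9, 16, 1, 0, 1, 16, 9, 16, 1, 0, 1, 16, 9, 16, 1, 0, 1, 16, 9, 16, 1.
The distinct values are {0, 1, 9, 16}; there are 4 of them.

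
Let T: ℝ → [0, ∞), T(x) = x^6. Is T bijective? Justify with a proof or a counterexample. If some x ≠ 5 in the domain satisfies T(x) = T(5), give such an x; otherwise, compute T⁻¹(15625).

-5

T(5) = 15625 = (−5)^6 = T(−5) (since 6 is even), with 5 ≠ −5. So T is not injective, hence not bijective.
For the follow-up, such an x exists: taking x = −5 ∈ ℝ gives T(−5) = 15625 = T(5) with −5 ≠ 5.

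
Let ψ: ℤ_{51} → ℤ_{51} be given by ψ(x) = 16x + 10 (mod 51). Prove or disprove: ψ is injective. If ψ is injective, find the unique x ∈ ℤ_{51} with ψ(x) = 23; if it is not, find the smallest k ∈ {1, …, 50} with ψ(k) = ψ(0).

4

Suppose ψ(x_1) = ψ(x_2) in ℤ_{51}. Then 16x_1 + 10 ≡ 16x_2 + 10 (mod 51), hence 16(x_1 − x_2) ≡ 0 (mod 51).
Since gcd(16, 51) = 1, 16 is invertible modulo 51, thus x_1 − x_2 ≡ 0 (mod 51), i.e. x_1 = x_2.
Thus ψ is injective.
We now compute 16⁻¹ mod 51 explicitly. Euclid's algorithm: 51 = 3·16 + 3, 16 = 5·3 + 1; back-substituting gives 1 = 16·16 − 5·51, so 16⁻¹ ≡ 16 (mod 51).
Since ψ is injective, we compute ψ⁻¹(23): solve 16x + 10 ≡ 23 (mod 51), i.e. 16x ≡ 13 (mod 51).
Multiplying by 16⁻¹ = 16 gives x ≡ 16·13 = 208 = 4·51 + 4 ≡ 4 (mod 51).
Check: ψ(4) = 16·4 + 10 = 74 = 1·51 + 23 ≡ 23 (mod 51).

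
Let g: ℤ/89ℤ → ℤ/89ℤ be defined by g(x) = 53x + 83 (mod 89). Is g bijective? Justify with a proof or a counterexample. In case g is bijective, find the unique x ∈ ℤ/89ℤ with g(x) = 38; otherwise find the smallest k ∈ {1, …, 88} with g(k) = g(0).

If g(u) = g(v), then 53u ≡ 53v (mod 89). Because gcd(53, 89) = 1, we may cancel 53 to get u ≡ v (mod 89).
We now compute 53⁻¹ mod 89 explicitly. Euclid's algorithm: 89 = 1·53 + 36, 53 = 1·36 + 17, 36 = 2·17 + 2, 17 = 8·2 + 1; back-substituting gives 1 = 42·53 − 25·89, so 53⁻¹ ≡ 42 (mod 89).
For any y ∈ ℤ/89ℤ, x = 42(y − 83) mod 89 satisfies g(x) = 53·42(y − 83) + 83 ≡ y (since 53·42 ≡ 1 mod 89). So every y has a preimage.
Therefore g is bijective.
Since g is bijective, we find g⁻¹(38): we need 53x ≡ 38 − 83 ≡ 44 (mod 89). Using 53⁻¹ = 42: x ≡ 42·44 = 1848 = 20·89 + 68, so x = 68.
Check: g(68) = 53·68 + 83 = 3687 = 41·89 + 38 ≡ 38 (mod 89).

68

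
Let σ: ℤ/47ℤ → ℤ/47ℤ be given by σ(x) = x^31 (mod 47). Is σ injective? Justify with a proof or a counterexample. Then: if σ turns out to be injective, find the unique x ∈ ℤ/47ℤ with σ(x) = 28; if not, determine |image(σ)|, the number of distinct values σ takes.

Since 47 is prime, the nonzero elements of ℤ/47ℤ form a cyclic group of order 46.
As gcd(31, 46) = 1, raising to the 31st power is a bijection on this group: if u^31 ≡ v^31 then (uv^{−1})^31 = 1, and the only element of order dividing gcd(31, 46) = 1 is 1, so u = v.
With σ(0) = 0 this makes σ injective on all of ℤ/47ℤ, hence bijective (finite equal-size domain and codomain). In particular σ is injective.
Since σ is injective, we find the preimage of 28. The inverse of x ↦ x^31 on (ℤ/47ℤ)^× is x ↦ x^3, because 31·3 = 93 = 2·46 + 1 ≡ 1 (mod 46) and x^{46} = 1 for x ≠ 0 (Fermat). So σ⁻¹(28) = 28^3 mod 47.
Repeated squaring mod 47: 28^1 ≡ 28, 28^2 ≡ 28² = 784 ≡ 32. Since 3 = 2 + 1, 28^3 ≡ 32·28: 32·28 = 896 ≡ 3. So 28^3 ≡ 3 (mod 47).
Hence σ⁻¹(28) = 3.

3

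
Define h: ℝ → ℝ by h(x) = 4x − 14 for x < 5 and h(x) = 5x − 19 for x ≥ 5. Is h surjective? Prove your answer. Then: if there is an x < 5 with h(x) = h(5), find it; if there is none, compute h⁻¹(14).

33/5

Both pieces are strictly increasing (slopes 4 and 5), so each is injective on its own interval.
The left piece maps (−∞, 5) onto (−∞, 6); the right piece maps [5, ∞) onto [6, ∞).
These images together cover ℝ, so h is surjective.
Because the two images are disjoint, no x < 5 has h(x) = h(5), so we compute h⁻¹(14): 14 lies in [6, ∞), so solve 5x − 19 = 14: x = (14 + 19)/5 = 33/5.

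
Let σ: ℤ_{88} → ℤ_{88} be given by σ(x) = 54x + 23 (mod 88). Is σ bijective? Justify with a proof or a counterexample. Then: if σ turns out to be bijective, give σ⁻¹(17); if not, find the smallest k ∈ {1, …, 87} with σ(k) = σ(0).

By definition, σ is injective when σ(s) = σ(t) forces s = t.
We have gcd(54, 88) = 2 > 1. Taking s = 0 and t = 44: σ(0) = 23 and σ(44) = 54·44 + 23 = 2399 ≡ 23 (mod 88).
So σ(0) = σ(44) while 0 ≠ 44, so σ is not injective, hence not bijective.
Since σ is not bijective, we find the least positive k with σ(k) = σ(0): this means 54k ≡ 0 (mod 88), i.e. 88 ∣ 54k. Since gcd(54, 88) = 2, dividing through by 2 this holds exactly when 44 ∣ 27k, and as gcd(27, 44) = 1, exactly when 44 ∣ k.
The smallest positive such k is 44.

44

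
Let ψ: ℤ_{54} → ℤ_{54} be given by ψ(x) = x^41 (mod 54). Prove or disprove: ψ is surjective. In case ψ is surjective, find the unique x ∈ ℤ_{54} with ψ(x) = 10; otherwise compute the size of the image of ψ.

ψ(0) = 0^41 = 0.
ψ(6): Repeated squaring mod 54: 6^1 ≡ 6, 6^2 ≡ 6² = 36, 6^4 ≡ 36² = 1296 ≡ 0, 6^8 ≡ 0² = 0, 6^16 ≡ 0² = 0, 6^32 ≡ 0² = 0. Since 41 = 32 + 8 + 1, 6^41 ≡ 0·0·6: 0·0 = 0, then 0·6 = 0. So 6^41 ≡ 0 (mod 54).
So ψ(0) = ψ(6) = 0 while 0 ≠ 6, hence ψ is not injective.
A non-injective map from the 54-element set ℤ_{54} to itself takes at most 53 distinct values, so it cannot be surjective. Thus ψ is not surjective.
Since ψ is not surjective, we determine |image(ψ)|. Computing x^41 mod 54 for each x (by repeated squaring, reducing mod 54 at every step), the values ψ(0), ψ(1), …, ψ(53) are: 0, 1, 32, 27, 52, 47, 0, 13, 44, 27, 46, 23, 0, 43, 38, 27, 4, 35, 0, 37, 14, 27, 34, 29, 0, 49, 26, 27, 28, 5, 0, 25, 20, 27, 40, 17, 0, 19, 50, 27, 16, 11, 0, 31, 8, 27, 10, 41, 0, 7, 2, 27, 22, 53.
The distinct values are {0, 1, 2, 4, 5, 7, 8, 10, 11, 13, 14, 16, 17, 19, 20, 22, 23, 25, 26, 27, 28, 29, 31, 32, 34, 35, 37, 38, 40, 41, 43, 44, 46, 47, 49, 50, 52, 53}; there are 38 of them.

38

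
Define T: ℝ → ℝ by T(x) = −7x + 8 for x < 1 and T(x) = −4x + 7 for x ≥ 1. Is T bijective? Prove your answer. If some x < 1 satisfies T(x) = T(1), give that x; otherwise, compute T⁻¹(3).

Both pieces are strictly decreasing (slopes −7 and −4), so each is injective on its own interval.
The left piece maps (−∞, 1) onto (1, ∞); the right piece maps [1, ∞) onto (−∞, 3].
These images overlap. In particular T(1) = 3 (right piece), and solving −7x + 8 = 3 on the left piece gives x = 5/7 < 1.
So T(5/7) = T(1) with 5/7 ≠ 1, and T is not injective, hence not bijective. This x = 5/7 is the requested value below 1.

5/7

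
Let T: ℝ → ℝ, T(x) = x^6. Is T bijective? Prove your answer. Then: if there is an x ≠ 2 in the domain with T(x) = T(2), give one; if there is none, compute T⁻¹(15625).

T(2) = 64 = (−2)^6 = T(−2) (since 6 is even), with 2 ≠ −2. So T is not injective, hence not bijective.
For the follow-up, such an x exists: taking x = −2 ∈ ℝ gives T(−2) = 64 = T(2) with −2 ≠ 2.

-2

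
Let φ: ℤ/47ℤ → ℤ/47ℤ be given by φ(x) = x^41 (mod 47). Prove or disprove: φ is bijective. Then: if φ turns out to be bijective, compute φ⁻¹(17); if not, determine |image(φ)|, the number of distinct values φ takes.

Since 47 is prime, the nonzero elements of ℤ/47ℤ form a cyclic group of order 46.
As gcd(41, 46) = 1, raising to the 41st power is a bijection on this group: if a^41 ≡ b^41 then (ab^{−1})^41 = 1, and the only element of order dividing gcd(41, 46) = 1 is 1, so a = b.
With φ(0) = 0 this makes φ injective on all of ℤ/47ℤ, hence bijective (finite equal-size domain and codomain). In particular φ is bijective.
Since φ is bijective, we find the preimage of 17. The inverse of x ↦ x^41 on (ℤ/47ℤ)^× is x ↦ x^9, because 41·9 = 369 = 8·46 + 1 ≡ 1 (mod 46) and x^{46} = 1 for x ≠ 0 (Fermat). So φ⁻¹(17) = 17^9 mod 47.
Repeated squaring mod 47: 17^1 ≡ 17, 17^2 ≡ 17² = 289 ≡ 7, 17^4 ≡ 7² = 49 ≡ 2, 17^8 ≡ 2² = 4. Since 9 = 8 + 1, 17^9 ≡ 4·17: 4·17 = 68 ≡ 21. So 17^9 ≡ 21 (mod 47).
Hence φ⁻¹(17) = 21.

21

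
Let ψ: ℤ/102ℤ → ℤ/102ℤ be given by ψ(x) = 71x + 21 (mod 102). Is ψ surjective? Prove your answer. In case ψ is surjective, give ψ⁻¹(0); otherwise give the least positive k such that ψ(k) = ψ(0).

Recall: ψ is surjective if every y in the codomain equals ψ(x) for some x in the domain.
Since gcd(71, 102) = 1, 71 is invertible modulo 102. Euclid's algorithm: 102 = 1·71 + 31, 71 = 2·31 + 9, 31 = 3·9 + 4, 9 = 2·4 + 1; back-substituting gives 1 = 23·71 − 16·102, so 71⁻¹ ≡ 23 (mod 102).
Then y ↦ 23(y − 21) is a two-sided inverse to ψ, so every y ∈ ℤ/102ℤ has a preimage.
Therefore ψ is surjective.
Since ψ is surjective, we compute ψ⁻¹(0): solve 71x + 21 ≡ 0 (mod 102), i.e. 71x ≡ 81 (mod 102).
Multiplying by 71⁻¹ = 23 gives x ≡ 23·81 = 1863 = 18·102 + 27 ≡ 27 (mod 102).
Check: ψ(27) = 71·27 + 21 = 1938 = 19·102 + 0 ≡ 0 (mod 102).

27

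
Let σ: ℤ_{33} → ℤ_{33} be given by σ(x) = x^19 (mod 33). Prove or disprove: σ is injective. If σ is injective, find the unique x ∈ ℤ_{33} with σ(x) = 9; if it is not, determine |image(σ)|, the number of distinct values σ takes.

Computing x^19 mod 33 for each x (by repeated squaring, reducing mod 33 at every step), the values σ(0), σ(1), …, σ(32) are: 0, 1, 17, 15, 25, 20, 24, 19, 29, 27, 10, 11, 12, 28, 26, 3, 31, 2, 30, 7, 5, 21, 22, 23, 6, 4, 14, 9, 13, 8, 18, 16, 32.
Every element of ℤ_{33} appears exactly once in this list, so σ is a bijection, and in particular injective.
Since σ is injective, we read off the preimage of 9 from the same table: σ(27) = 9, so σ⁻¹(9) = 27.

27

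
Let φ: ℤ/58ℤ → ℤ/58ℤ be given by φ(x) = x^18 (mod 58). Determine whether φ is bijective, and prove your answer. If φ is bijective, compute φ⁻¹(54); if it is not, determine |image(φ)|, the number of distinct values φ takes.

φ(28): Repeated squaring mod 58: 28^1 ≡ 28, 28^2 ≡ 28² = 784 ≡ 30, 28^4 ≡ 30² = 900 ≡ 30, 28^8 ≡ 30² = 900 ≡ 30, 28^16 ≡ 30² = 900 ≡ 30. Since 18 = 16 + 2, 28^18 ≡ 30·30: 30·30 = 900 ≡ 30. So 28^18 ≡ 30 (mod 58).
φ(30): Repeated squaring mod 58: 30^1 ≡ 30, 30^2 ≡ 30² = 900 ≡ 30, 30^4 ≡ 30² = 900 ≡ 30, 30^8 ≡ 30² = 900 ≡ 30, 30^16 ≡ 30² = 900 ≡ 30. Since 18 = 16 + 2, 30^18 ≡ 30·30: 30·30 = 900 ≡ 30. So 30^18 ≡ 30 (mod 58).
So φ(28) = φ(30) = 30 while 28 ≠ 30, therefore φ is not injective, hence not bijective.
Since φ is not bijective, we determine |image(φ)|. Computing x^18 mod 58 for each x (by repeated squaring, reducing mod 58 at every step), the values φ(0), φ(1), …, φ(57) are: 0, 1, 42, 35, 24, 45, 20, 23, 22, 7, 34, 33, 28, 25, 38, 9, 54, 57, 4, 5, 36, 51, 52, 49, 16, 53, 6, 13, 30, 29, 30, 13, 6, 53, 16, 49, 52, 51, 36, 5, 4, 57, 54, 9, 38, 25, 28, 33, 34, 7, 22, 23, 20, 45, 24, 35, 42, 1.
The distinct values are {0, 1, 4, 5, 6, 7, 9, 13, 16, 20, 22, 23, 24, 25, 28, 29, 30, 33, 34, 35, 36, 38, 42, 45, 49, 51, 52, 53, 54, 57}; there are 30 of them.

30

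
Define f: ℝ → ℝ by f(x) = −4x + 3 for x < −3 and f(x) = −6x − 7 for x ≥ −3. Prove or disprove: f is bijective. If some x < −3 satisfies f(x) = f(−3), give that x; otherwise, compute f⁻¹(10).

-17/6

Both pieces are strictly decreasing (slopes −4 and −6), so each is injective on its own interval.
The left piece maps (−∞, −3) onto (15, ∞); the right piece maps [−3, ∞) onto (−∞, 11].
The images leave a gap (15 has no preimage), so f is not surjective, hence not bijective.
Because the two images are disjoint, no x < −3 has f(x) = f(−3), so we compute f⁻¹(10): 10 lies in (−∞, 11], so solve −6x − 7 = 10: x = (10 + 7)/(−6) = −17/6.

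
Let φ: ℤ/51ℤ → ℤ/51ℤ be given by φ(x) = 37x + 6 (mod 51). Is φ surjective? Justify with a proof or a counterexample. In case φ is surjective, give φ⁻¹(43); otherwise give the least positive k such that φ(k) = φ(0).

1

Recall: φ is surjective if every y in the codomain equals φ(x) for some x in the domain.
Since gcd(37, 51) = 1, 37 is invertible modulo 51. Euclid's algorithm: 51 = 1·37 + 14, 37 = 2·14 + 9, 14 = 1·9 + 5, 9 = 1·5 + 4, 5 = 1·4 + 1; back-substituting gives 1 = 40·37 − 29·51, so 37⁻¹ ≡ 40 (mod 51).
For any y ∈ ℤ/51ℤ, x = 40(y − 6) mod 51 satisfies φ(x) = 37·40(y − 6) + 6 ≡ y (since 37·40 ≡ 1 mod 51). So every y has a preimage.
Hence φ is surjective.
Since φ is surjective, we compute φ⁻¹(43): solve 37x + 6 ≡ 43 (mod 51), i.e. 37x ≡ 37 (mod 51).
Multiplying by 37⁻¹ = 40 gives x ≡ 40·37 = 1480 = 29·51 + 1 ≡ 1 (mod 51).
Check: φ(1) = 37·1 + 6 = 43 ≡ 43 (mod 51).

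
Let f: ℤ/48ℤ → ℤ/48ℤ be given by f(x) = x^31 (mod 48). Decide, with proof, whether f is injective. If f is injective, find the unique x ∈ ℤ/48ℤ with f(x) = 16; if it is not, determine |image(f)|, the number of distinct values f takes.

f(0) = 0^31 = 0.
f(6): Repeated squaring mod 48: 6^1 ≡ 6, 6^2 ≡ 6² = 36, 6^4 ≡ 36² = 1296 ≡ 0, 6^8 ≡ 0² = 0, 6^16 ≡ 0² = 0. Since 31 = 16 + 8 + 4 + 2 + 1, 6^31 ≡ 0·0·0·36·6: 0·0 = 0, then 0·0 = 0, then 0·36 = 0, then 0·6 = 0. So 6^31 ≡ 0 (mod 48).
So f(0) = f(6) = 0 while 0 ≠ 6, hence f is not injective.
Since f is not injective, we determine |image(f)|. Computing x^31 mod 48 for each x (by repeated squaring, reducing mod 48 at every step), the values f(0), f(1), …, f(47) are: 0, 1, 32, 27, 16, 29, 0, 7, 32, 9, 16, 35, 0, 37, 32, 15, 16, 17, 0, 43, 32, 45, 16, 23, 0, 25, 32, 3, 16, 5, 0, 31, 32, 33, 16, 11, 0, 13, 32, 39, 16, 41, 0, 19, 32, 21, 16, 47.
The distinct values are {0, 1, 3, 5, 7, 9, 11, 13, 15, 16, 17, 19, 21, 23, 25, 27, 29, 31, 32, 33, 35, 37, 39, 41, 43, 45, 47}; there are 27 of them.

27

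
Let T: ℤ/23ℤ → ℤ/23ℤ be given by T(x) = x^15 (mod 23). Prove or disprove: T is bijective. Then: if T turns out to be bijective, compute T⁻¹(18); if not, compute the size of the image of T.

Since 23 is prime, the nonzero elements of ℤ/23ℤ form a cyclic group of order 22.
As gcd(15, 22) = 1, raising to the 15th power is a bijection on this group: if x_1^15 ≡ x_2^15 then (x_1x_2^{−1})^15 = 1, and the only element of order dividing gcd(15, 22) = 1 is 1, so x_1 = x_2.
With T(0) = 0 this makes T injective on all of ℤ/23ℤ, hence bijective (finite equal-size domain and codomain). In particular T is bijective.
Since T is bijective, we find the preimage of 18. The inverse of x ↦ x^15 on (ℤ/23ℤ)^× is x ↦ x^3, because 15·3 = 45 = 2·22 + 1 ≡ 1 (mod 22) and x^{22} = 1 for x ≠ 0 (Fermat). So T⁻¹(18) = 18^3 mod 23.
Repeated squaring mod 23: 18^1 ≡ 18, 18^2 ≡ 18² = 324 ≡ 2. Since 3 = 2 + 1, 18^3 ≡ 2·18: 2·18 = 36 ≡ 13. So 18^3 ≡ 13 (mod 23).
Hence T⁻¹(18) = 13.

13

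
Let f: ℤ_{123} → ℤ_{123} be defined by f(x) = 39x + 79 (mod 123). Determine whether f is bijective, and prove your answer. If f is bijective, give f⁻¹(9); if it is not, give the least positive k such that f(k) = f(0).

41

We have gcd(39, 123) = 3 > 1. Taking s = 0 and t = 41: f(0) = 79 and f(41) = 39·41 + 79 = 1678 ≡ 79 (mod 123).
So f(0) = f(41) while 0 ≠ 41, therefore f is not injective, hence not bijective.
Since f is not bijective, we find the least positive k with f(k) = f(0): this means 39k ≡ 0 (mod 123), i.e. 123 ∣ 39k. Since gcd(39, 123) = 3, dividing through by 3 this holds exactly when 41 ∣ 13k, and as gcd(13, 41) = 1, exactly when 41 ∣ k.
The smallest positive such k is 41.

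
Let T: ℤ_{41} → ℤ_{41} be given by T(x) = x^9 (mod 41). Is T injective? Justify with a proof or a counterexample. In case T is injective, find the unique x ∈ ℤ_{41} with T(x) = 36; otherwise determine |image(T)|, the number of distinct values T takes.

Since 41 is prime, the nonzero elements of ℤ_{41} form a cyclic group of order 40.
As gcd(9, 40) = 1, raising to the 9th power is a bijection on this group: if x_1^9 ≡ x_2^9 then (x_1x_2^{−1})^9 = 1, and the only element of order dividing gcd(9, 40) = 1 is 1, so x_1 = x_2.
With T(0) = 0 this makes T injective on all of ℤ_{41}, hence bijective (finite equal-size domain and codomain). In particular T is injective.
Since T is injective, we find the preimage of 36. The inverse of x ↦ x^9 on (ℤ_{41})^× is x ↦ x^9, because 9·9 = 81 = 2·40 + 1 ≡ 1 (mod 40) and x^{40} = 1 for x ≠ 0 (Fermat). So T⁻¹(36) = 36^9 mod 41.
Repeated squaring mod 41: 36^1 ≡ 36, 36^2 ≡ 36² = 1296 ≡ 25, 36^4 ≡ 25² = 625 ≡ 10, 36^8 ≡ 10² = 100 ≡ 18. Since 9 = 8 + 1, 36^9 ≡ 18·36: 18·36 = 648 ≡ 33. So 36^9 ≡ 33 (mod 41).
Hence T⁻¹(36) = 33.

33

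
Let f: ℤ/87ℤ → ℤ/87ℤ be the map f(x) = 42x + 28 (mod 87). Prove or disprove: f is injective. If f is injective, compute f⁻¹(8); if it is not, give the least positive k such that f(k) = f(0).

29

We have gcd(42, 87) = 3 > 1. Taking s = 0 and t = 29: f(0) = 28 and f(29) = 42·29 + 28 = 1246 ≡ 28 (mod 87).
So f(0) = f(29) while 0 ≠ 29, hence f is not injective.
Since f is not injective, we find the least positive k with f(k) = f(0): this means 42k ≡ 0 (mod 87), i.e. 87 ∣ 42k. Since gcd(42, 87) = 3, dividing through by 3 this holds exactly when 29 ∣ 14k, and as gcd(14, 29) = 1, exactly when 29 ∣ k.
The smallest positive such k is 29.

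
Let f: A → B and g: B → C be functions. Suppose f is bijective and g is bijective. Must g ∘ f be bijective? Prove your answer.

bijective

Injectivity: if g(f(a)) = g(f(b)) then f(a) = f(b) (g injective) so a = b (f injective).
Surjectivity: for c ∈ C pick b with g(b) = c, then a with f(a) = b; then (g ∘ f)(a) = c.
So g ∘ f is bijective.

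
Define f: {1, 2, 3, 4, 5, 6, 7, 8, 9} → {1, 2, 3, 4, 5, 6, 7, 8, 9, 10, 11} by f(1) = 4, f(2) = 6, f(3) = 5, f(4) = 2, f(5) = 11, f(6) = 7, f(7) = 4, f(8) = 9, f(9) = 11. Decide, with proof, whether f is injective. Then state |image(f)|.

f(1) = 4 = f(7) with 1 ≠ 7, so f is not injective.
The image of f is {2, 4, 5, 6, 7, 9, 11}, which has 7 elements.

7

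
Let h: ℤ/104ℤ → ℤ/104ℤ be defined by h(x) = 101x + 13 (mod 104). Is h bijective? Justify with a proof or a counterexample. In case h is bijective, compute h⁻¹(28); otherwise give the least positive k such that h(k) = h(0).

99

If h(u) = h(v), then 101u ≡ 101v (mod 104). Because gcd(101, 104) = 1, we may cancel 101 to get u ≡ v (mod 104).
We now compute 101⁻¹ mod 104 explicitly. Euclid's algorithm: 104 = 1·101 + 3, 101 = 33·3 + 2, 3 = 1·2 + 1; back-substituting gives 1 = 69·101 − 67·104, so 101⁻¹ ≡ 69 (mod 104).
For any y ∈ ℤ/104ℤ, x = 69(y − 13) mod 104 satisfies h(x) = 101·69(y − 13) + 13 ≡ y (since 101·69 ≡ 1 mod 104). So every y has a preimage.
Thus h is bijective.
Since h is bijective, we compute h⁻¹(28): solve 101x + 13 ≡ 28 (mod 104), i.e. 101x ≡ 15 (mod 104).
Multiplying by 101⁻¹ = 69 gives x ≡ 69·15 = 1035 = 9·104 + 99 ≡ 99 (mod 104).
Check: h(99) = 101·99 + 13 = 10012 = 96·104 + 28 ≡ 28 (mod 104).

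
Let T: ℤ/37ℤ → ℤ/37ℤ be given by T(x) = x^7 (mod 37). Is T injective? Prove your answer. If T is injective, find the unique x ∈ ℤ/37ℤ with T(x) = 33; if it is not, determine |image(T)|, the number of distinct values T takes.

Since 37 is prime, the nonzero elements of ℤ/37ℤ form a cyclic group of order 36.
As gcd(7, 36) = 1, raising to the 7th power is a bijection on this group: if s^7 ≡ t^7 then (st^{−1})^7 = 1, and the only element of order dividing gcd(7, 36) = 1 is 1, so s = t.
With T(0) = 0 this makes T injective on all of ℤ/37ℤ, hence bijective (finite equal-size domain and codomain). In particular T is injective.
Since T is injective, we find the preimage of 33. The inverse of x ↦ x^7 on (ℤ/37ℤ)^× is x ↦ x^31, because 7·31 = 217 = 6·36 + 1 ≡ 1 (mod 36) and x^{36} = 1 for x ≠ 0 (Fermat). So T⁻¹(33) = 33^31 mod 37.
Repeated squaring mod 37: 33^1 ≡ 33, 33^2 ≡ 33² = 1089 ≡ 16, 33^4 ≡ 16² = 256 ≡ 34, 33^8 ≡ 34² = 1156 ≡ 9, 33^16 ≡ 9² = 81 ≡ 7. Since 31 = 16 + 8 + 4 + 2 + 1, 33^31 ≡ 7·9·34·16·33: 7·9 = 63 ≡ 26, then 26·34 = 884 ≡ 33, then 33·16 = 528 ≡ 10, then 10·33 = 330 ≡ 34. So 33^31 ≡ 34 (mod 37).
Hence T⁻¹(33) = 34.

34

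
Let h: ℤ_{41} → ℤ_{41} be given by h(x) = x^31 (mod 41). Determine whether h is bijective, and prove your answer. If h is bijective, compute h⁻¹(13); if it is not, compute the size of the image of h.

Since 41 is prime, the nonzero elements of ℤ_{41} form a cyclic group of order 40.
As gcd(31, 40) = 1, raising to the 31st power is a bijection on this group: if u^31 ≡ v^31 then (uv^{−1})^31 = 1, and the only element of order dividing gcd(31, 40) = 1 is 1, so u = v.
With h(0) = 0 this makes h injective on all of ℤ_{41}, hence bijective (finite equal-size domain and codomain). In particular h is bijective.
Since h is bijective, we find the preimage of 13. The inverse of x ↦ x^31 on (ℤ_{41})^× is x ↦ x^31, because 31·31 = 961 = 24·40 + 1 ≡ 1 (mod 40) and x^{40} = 1 for x ≠ 0 (Fermat). So h⁻¹(13) = 13^31 mod 41.
Repeated squaring mod 41: 13^1 ≡ 13, 13^2 ≡ 13² = 169 ≡ 5, 13^4 ≡ 5² = 25, 13^8 ≡ 25² = 625 ≡ 10, 13^16 ≡ 10² = 100 ≡ 18. Since 31 = 16 + 8 + 4 + 2 + 1, 13^31 ≡ 18·10·25·5·13: 18·10 = 180 ≡ 16, then 16·25 = 400 ≡ 31, then 31·5 = 155 ≡ 32, then 32·13 = 416 ≡ 6. So 13^31 ≡ 6 (mod 41).
Hence h⁻¹(13) = 6.

6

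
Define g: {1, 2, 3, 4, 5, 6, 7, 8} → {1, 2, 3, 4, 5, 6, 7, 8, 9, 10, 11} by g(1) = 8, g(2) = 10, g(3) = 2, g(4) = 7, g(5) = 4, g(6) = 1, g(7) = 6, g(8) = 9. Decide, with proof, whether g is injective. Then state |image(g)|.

8

The values g(1), …, g(8) are 8, 10, 2, 7, 4, 1, 6, 9 — all distinct.
So g(x_1) = g(x_2) only when x_1 = x_2, and g is injective.
The image of g is {1, 2, 4, 6, 7, 8, 9, 10}, which has 8 elements.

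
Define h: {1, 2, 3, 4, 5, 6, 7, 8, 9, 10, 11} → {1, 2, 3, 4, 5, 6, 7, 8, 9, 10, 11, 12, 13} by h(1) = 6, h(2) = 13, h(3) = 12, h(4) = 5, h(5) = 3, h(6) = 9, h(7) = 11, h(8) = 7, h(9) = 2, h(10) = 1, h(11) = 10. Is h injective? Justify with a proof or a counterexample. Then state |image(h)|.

The values h(1), …, h(11) are 6, 13, 12, 5, 3, 9, 11, 7, 2, 1, 10 — all distinct.
So h(u) = h(v) only when u = v, and h is injective.
The image of h is {1, 2, 3, 5, 6, 7, 9, 10, 11, 12, 13}, which has 11 elements.

11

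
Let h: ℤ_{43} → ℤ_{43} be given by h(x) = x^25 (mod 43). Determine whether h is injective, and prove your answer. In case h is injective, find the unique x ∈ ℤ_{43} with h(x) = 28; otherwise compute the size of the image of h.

26

Since 43 is prime, the nonzero elements of ℤ_{43} form a cyclic group of order 42.
As gcd(25, 42) = 1, raising to the 25th power is a bijection on this group: if u^25 ≡ v^25 then (uv^{−1})^25 = 1, and the only element of order dividing gcd(25, 42) = 1 is 1, so u = v.
With h(0) = 0 this makes h injective on all of ℤ_{43}, hence bijective (finite equal-size domain and codomain). In particular h is injective.
Since h is injective, we find the preimage of 28. The inverse of x ↦ x^25 on (ℤ_{43})^× is x ↦ x^37, because 25·37 = 925 = 22·42 + 1 ≡ 1 (mod 42) and x^{42} = 1 for x ≠ 0 (Fermat). So h⁻¹(28) = 28^37 mod 43.
Repeated squaring mod 43: 28^1 ≡ 28, 28^2 ≡ 28² = 784 ≡ 10, 28^4 ≡ 10² = 100 ≡ 14, 28^8 ≡ 14² = 196 ≡ 24, 28^16 ≡ 24² = 576 ≡ 17, 28^32 ≡ 17² = 289 ≡ 31. Since 37 = 32 + 4 + 1, 28^37 ≡ 31·14·28: 31·14 = 434 ≡ 4, then 4·28 = 112 ≡ 26. So 28^37 ≡ 26 (mod 43).
Hence h⁻¹(28) = 26.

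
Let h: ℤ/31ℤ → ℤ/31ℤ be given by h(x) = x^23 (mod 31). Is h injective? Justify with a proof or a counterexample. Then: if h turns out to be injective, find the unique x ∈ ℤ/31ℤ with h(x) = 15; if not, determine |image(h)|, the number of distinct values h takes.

23

Since 31 is prime, the nonzero elements of ℤ/31ℤ form a cyclic group of order 30.
As gcd(23, 30) = 1, raising to the 23rd power is a bijection on this group: if x_1^23 ≡ x_2^23 then (x_1x_2^{−1})^23 = 1, and the only element of order dividing gcd(23, 30) = 1 is 1, so x_1 = x_2.
With h(0) = 0 this makes h injective on all of ℤ/31ℤ, hence bijective (finite equal-size domain and codomain). In particular h is injective.
Since h is injective, we find the preimage of 15. The inverse of x ↦ x^23 on (ℤ/31ℤ)^× is x ↦ x^17, because 23·17 = 391 = 13·30 + 1 ≡ 1 (mod 30) and x^{30} = 1 for x ≠ 0 (Fermat). So h⁻¹(15) = 15^17 mod 31.
Repeated squaring mod 31: 15^1 ≡ 15, 15^2 ≡ 15² = 225 ≡ 8, 15^4 ≡ 8² = 64 ≡ 2, 15^8 ≡ 2² = 4, 15^16 ≡ 4² = 16. Since 17 = 16 + 1, 15^17 ≡ 16·15: 16·15 = 240 ≡ 23. So 15^17 ≡ 23 (mod 31).
Hence h⁻¹(15) = 23.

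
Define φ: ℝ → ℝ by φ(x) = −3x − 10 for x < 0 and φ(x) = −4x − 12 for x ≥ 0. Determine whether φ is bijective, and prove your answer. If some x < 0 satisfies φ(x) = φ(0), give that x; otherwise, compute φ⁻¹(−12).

Both pieces are strictly decreasing (slopes −3 and −4), so each is injective on its own interval.
The left piece maps (−∞, 0) onto (−10, ∞); the right piece maps [0, ∞) onto (−∞, −12].
The images leave a gap (−10 has no preimage), so φ is not surjective, hence not bijective.
Because the two images are disjoint, no x < 0 has φ(x) = φ(0), so we compute φ⁻¹(−12): −12 lies in (−∞, −12], so solve −4x − 12 = −12: x = (−12 + 12)/(−4) = 0.

0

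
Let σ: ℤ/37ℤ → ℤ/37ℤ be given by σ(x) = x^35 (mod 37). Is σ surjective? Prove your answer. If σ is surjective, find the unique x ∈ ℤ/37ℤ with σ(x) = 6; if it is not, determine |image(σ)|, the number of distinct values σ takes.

Since 37 is prime, the nonzero elements of ℤ/37ℤ form a cyclic group of order 36.
As gcd(35, 36) = 1, raising to the 35th power is a bijection on this group: if x_1^35 ≡ x_2^35 then (x_1x_2^{−1})^35 = 1, and the only element of order dividing gcd(35, 36) = 1 is 1, so x_1 = x_2.
With σ(0) = 0 this makes σ injective on all of ℤ/37ℤ, hence bijective (finite equal-size domain and codomain). In particular σ is surjective.
Since σ is surjective, we find the preimage of 6. The inverse of x ↦ x^35 on (ℤ/37ℤ)^× is x ↦ x^35, because 35·35 = 1225 = 34·36 + 1 ≡ 1 (mod 36) and x^{36} = 1 for x ≠ 0 (Fermat). So σ⁻¹(6) = 6^35 mod 37.
Repeated squaring mod 37: 6^1 ≡ 6, 6^2 ≡ 6² = 36, 6^4 ≡ 36² = 1296 ≡ 1, 6^8 ≡ 1² = 1, 6^16 ≡ 1² = 1, 6^32 ≡ 1² = 1. Since 35 = 32 + 2 + 1, 6^35 ≡ 1·36·6: 1·36 = 36, then 36·6 = 216 ≡ 31. So 6^35 ≡ 31 (mod 37).
Hence σ⁻¹(6) = 31.

31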